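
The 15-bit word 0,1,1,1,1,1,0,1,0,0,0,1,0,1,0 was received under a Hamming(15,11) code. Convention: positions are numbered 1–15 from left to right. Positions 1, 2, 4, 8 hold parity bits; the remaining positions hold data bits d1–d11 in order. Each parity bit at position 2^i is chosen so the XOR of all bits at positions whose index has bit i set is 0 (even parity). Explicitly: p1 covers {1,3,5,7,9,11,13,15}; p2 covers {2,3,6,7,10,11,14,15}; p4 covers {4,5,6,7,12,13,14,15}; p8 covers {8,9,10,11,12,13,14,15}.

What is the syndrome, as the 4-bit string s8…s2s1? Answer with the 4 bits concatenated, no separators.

1100

s1 (pos 1,3,5,7,9,11,13,15): 0⊕1⊕1⊕0⊕0⊕0⊕0⊕0 = 0
s2 (pos 2,3,6,7,10,11,14,15): 1⊕1⊕1⊕0⊕0⊕0⊕1⊕0 = 0
s4 (pos 4,5,6,7,12,13,14,15): 1⊕1⊕1⊕0⊕1⊕0⊕1⊕0 = 1
s8 (pos 8,9,10,11,12,13,14,15): 1⊕0⊕0⊕0⊕1⊕0⊕1⊕0 = 1
Syndrome s8…s1 = 1100 → error at position 12.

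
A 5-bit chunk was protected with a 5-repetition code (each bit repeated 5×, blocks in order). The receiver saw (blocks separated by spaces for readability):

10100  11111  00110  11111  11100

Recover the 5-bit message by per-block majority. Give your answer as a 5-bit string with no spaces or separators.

01011

Block 1 (10100): 2 ones → 0
Block 2 (11111): 5 ones → 1
Block 3 (00110): 2 ones → 0
Block 4 (11111): 5 ones → 1
Block 5 (11100): 3 ones → 1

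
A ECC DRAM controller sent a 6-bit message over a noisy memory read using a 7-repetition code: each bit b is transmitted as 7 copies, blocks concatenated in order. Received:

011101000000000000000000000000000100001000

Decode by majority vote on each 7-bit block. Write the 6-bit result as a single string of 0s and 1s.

Block 1 (0111010): 4 ones → 1
Block 2 (0000000): 0 ones → 0
Block 3 (0000000): 0 ones → 0
Block 4 (0000000): 0 ones → 0
Block 5 (0000010): 1 one → 0
Block 6 (0001000): 1 one → 0

100000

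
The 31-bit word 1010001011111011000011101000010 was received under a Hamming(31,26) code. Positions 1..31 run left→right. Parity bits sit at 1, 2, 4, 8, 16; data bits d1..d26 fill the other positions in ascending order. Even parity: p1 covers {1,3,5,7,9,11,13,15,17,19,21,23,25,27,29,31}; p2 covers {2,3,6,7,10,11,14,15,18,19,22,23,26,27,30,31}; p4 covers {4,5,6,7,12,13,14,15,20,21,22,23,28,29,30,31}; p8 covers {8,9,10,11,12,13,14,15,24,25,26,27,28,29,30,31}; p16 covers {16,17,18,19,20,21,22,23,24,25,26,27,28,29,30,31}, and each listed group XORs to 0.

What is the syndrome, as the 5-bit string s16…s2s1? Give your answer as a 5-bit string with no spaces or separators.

s1 (pos 1,3,5,7,9,11,13,15,17,19,21,23,25,27,29,31): 1⊕1⊕0⊕1⊕1⊕1⊕1⊕1⊕0⊕0⊕1⊕1⊕1⊕0⊕0⊕0 = 0
s2 (pos 2,3,6,7,10,11,14,15,18,19,22,23,26,27,30,31): 0⊕1⊕0⊕1⊕1⊕1⊕0⊕1⊕0⊕0⊕1⊕1⊕0⊕0⊕1⊕0 = 0
s4 (pos 4,5,6,7,12,13,14,15,20,21,22,23,28,29,30,31): 0⊕0⊕0⊕1⊕1⊕1⊕0⊕1⊕0⊕1⊕1⊕1⊕0⊕0⊕1⊕0 = 0
s8 (pos 8,9,10,11,12,13,14,15,24,25,26,27,28,29,30,31): 0⊕1⊕1⊕1⊕1⊕1⊕0⊕1⊕0⊕1⊕0⊕0⊕0⊕0⊕1⊕0 = 0
s16 (pos 16,17,18,19,20,21,22,23,24,25,26,27,28,29,30,31): 1⊕0⊕0⊕0⊕0⊕1⊕1⊕1⊕0⊕1⊕0⊕0⊕0⊕0⊕1⊕0 = 0
Syndrome s16…s1 = 00000 → no error.

00000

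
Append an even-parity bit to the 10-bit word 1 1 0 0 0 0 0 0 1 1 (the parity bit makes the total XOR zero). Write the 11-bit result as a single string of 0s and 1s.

11000000110

XOR of the 10 data bits: 1⊕1⊕0⊕0⊕0⊕0⊕0⊕0⊕1⊕1 = 0
Parity bit = 0 (so all 11 bits XOR to 0).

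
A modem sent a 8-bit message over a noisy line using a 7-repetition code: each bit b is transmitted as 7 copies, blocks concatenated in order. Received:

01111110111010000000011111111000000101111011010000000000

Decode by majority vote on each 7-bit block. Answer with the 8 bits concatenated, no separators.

Block 1 (0111111): 6 ones → 1
Block 2 (0111010): 4 ones → 1
Block 3 (0000000): 0 ones → 0
Block 4 (1111111): 7 ones → 1
Block 5 (1000000): 1 one → 0
Block 6 (1011110): 5 ones → 1
Block 7 (1101000): 3 ones → 0
Block 8 (0000000): 0 ones → 0

11010100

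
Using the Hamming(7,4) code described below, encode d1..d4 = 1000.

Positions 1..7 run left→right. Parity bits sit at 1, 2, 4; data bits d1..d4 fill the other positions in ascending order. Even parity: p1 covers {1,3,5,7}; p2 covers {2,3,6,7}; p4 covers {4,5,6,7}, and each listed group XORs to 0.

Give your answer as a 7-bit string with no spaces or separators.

Place data at non-parity positions: p1 p2 1 p4 0 0 0
p1 (pos 1,3,5,7): XOR of data positions = 1⊕0⊕0 = 1
p2 (pos 2,3,6,7): XOR of data positions = 1⊕0⊕0 = 1
p4 (pos 4,5,6,7): XOR of data positions = 0⊕0⊕0 = 0
Codeword: 1110000

1110000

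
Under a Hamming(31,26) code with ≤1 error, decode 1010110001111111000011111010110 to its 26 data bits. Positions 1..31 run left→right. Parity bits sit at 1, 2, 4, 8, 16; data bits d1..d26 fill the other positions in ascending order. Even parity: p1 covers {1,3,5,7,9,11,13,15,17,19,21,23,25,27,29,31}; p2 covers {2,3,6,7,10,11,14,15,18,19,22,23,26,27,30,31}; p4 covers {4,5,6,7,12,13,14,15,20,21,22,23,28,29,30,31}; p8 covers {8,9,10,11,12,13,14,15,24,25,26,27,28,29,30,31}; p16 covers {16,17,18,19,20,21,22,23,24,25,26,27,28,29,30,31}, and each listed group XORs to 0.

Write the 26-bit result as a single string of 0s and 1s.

s1 (pos 1,3,5,7,9,11,13,15,17,19,21,23,25,27,29,31): 1⊕1⊕1⊕0⊕0⊕1⊕1⊕1⊕0⊕0⊕1⊕1⊕1⊕1⊕1⊕0 = 1
s2 (pos 2,3,6,7,10,11,14,15,18,19,22,23,26,27,30,31): 0⊕1⊕1⊕0⊕1⊕1⊕1⊕1⊕0⊕0⊕1⊕1⊕0⊕1⊕1⊕0 = 0
s4 (pos 4,5,6,7,12,13,14,15,20,21,22,23,28,29,30,31): 0⊕1⊕1⊕0⊕1⊕1⊕1⊕1⊕0⊕1⊕1⊕1⊕0⊕1⊕1⊕0 = 1
s8 (pos 8,9,10,11,12,13,14,15,24,25,26,27,28,29,30,31): 0⊕0⊕1⊕1⊕1⊕1⊕1⊕1⊕1⊕1⊕0⊕1⊕0⊕1⊕1⊕0 = 1
s16 (pos 16,17,18,19,20,21,22,23,24,25,26,27,28,29,30,31): 1⊕0⊕0⊕0⊕0⊕1⊕1⊕1⊕1⊕1⊕0⊕1⊕0⊕1⊕1⊕0 = 1
Syndrome s16…s1 = 11101 → error at position 29.
Flip position 29: 1010110001111111000011111010110 → 1010110001111111000011111010010
Read data bits from positions 3,5,6,7,9,10,11,12,13,14,15,17,18,19,20,21,22,23,24,25,26,27,28,29,30,31: 11100111111000011111010010

11100111111000011111010010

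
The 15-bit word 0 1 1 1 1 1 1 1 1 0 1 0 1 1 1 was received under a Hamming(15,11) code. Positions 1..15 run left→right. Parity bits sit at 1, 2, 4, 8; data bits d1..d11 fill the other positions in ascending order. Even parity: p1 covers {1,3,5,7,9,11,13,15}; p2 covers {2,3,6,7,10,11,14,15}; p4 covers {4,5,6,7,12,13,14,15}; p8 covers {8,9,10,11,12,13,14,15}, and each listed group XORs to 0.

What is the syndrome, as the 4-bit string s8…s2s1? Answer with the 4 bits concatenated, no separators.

0111

s1 (pos 1,3,5,7,9,11,13,15): 0⊕1⊕1⊕1⊕1⊕1⊕1⊕1 = 1
s2 (pos 2,3,6,7,10,11,14,15): 1⊕1⊕1⊕1⊕0⊕1⊕1⊕1 = 1
s4 (pos 4,5,6,7,12,13,14,15): 1⊕1⊕1⊕1⊕0⊕1⊕1⊕1 = 1
s8 (pos 8,9,10,11,12,13,14,15): 1⊕1⊕0⊕1⊕0⊕1⊕1⊕1 = 0
Syndrome s8…s1 = 0111 → error at position 7.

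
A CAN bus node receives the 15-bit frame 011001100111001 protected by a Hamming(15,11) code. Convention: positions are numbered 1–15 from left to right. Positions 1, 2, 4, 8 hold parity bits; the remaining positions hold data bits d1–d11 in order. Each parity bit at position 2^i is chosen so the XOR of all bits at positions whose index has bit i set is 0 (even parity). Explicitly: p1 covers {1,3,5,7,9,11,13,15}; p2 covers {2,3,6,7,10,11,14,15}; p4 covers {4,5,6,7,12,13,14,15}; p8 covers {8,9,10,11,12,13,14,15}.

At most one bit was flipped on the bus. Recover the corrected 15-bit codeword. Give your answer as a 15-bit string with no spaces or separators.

001001100111001

s1 (pos 1,3,5,7,9,11,13,15): 0⊕1⊕0⊕1⊕0⊕1⊕0⊕1 = 0
s2 (pos 2,3,6,7,10,11,14,15): 1⊕1⊕1⊕1⊕1⊕1⊕0⊕1 = 1
s4 (pos 4,5,6,7,12,13,14,15): 0⊕0⊕1⊕1⊕1⊕0⊕0⊕1 = 0
s8 (pos 8,9,10,11,12,13,14,15): 0⊕0⊕1⊕1⊕1⊕0⊕0⊕1 = 0
Syndrome s8…s1 = 0010 → error at position 2.
Flip position 2: 011001100111001 → 001001100111001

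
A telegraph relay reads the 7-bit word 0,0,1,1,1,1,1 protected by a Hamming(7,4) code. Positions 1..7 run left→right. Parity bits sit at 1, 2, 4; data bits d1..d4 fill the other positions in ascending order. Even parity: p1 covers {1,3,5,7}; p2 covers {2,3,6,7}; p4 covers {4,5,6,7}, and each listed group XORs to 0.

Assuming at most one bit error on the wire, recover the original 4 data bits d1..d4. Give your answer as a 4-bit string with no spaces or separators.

s1 (pos 1,3,5,7): 0⊕1⊕1⊕1 = 1
s2 (pos 2,3,6,7): 0⊕1⊕1⊕1 = 1
s4 (pos 4,5,6,7): 1⊕1⊕1⊕1 = 0
Syndrome s4…s1 = 011 → error at position 3.
Flip position 3: 0011111 → 0001111
Read data bits from positions 3,5,6,7: 0111

0111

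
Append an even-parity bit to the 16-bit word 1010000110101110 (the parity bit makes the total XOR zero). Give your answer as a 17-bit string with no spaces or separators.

10100001101011100

XOR of the 16 data bits: 1⊕0⊕1⊕0⊕0⊕0⊕0⊕1⊕1⊕0⊕1⊕0⊕1⊕1⊕1⊕0 = 0
Parity bit = 0 (so all 17 bits XOR to 0).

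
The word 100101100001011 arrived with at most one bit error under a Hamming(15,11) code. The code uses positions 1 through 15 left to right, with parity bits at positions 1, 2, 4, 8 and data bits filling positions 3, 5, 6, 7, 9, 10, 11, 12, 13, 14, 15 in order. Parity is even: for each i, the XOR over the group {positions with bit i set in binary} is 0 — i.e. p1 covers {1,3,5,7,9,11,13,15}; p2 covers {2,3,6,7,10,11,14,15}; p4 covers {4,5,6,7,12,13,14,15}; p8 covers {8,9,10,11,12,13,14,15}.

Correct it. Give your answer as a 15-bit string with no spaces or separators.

s1 (pos 1,3,5,7,9,11,13,15): 1⊕0⊕0⊕1⊕0⊕0⊕0⊕1 = 1
s2 (pos 2,3,6,7,10,11,14,15): 0⊕0⊕1⊕1⊕0⊕0⊕1⊕1 = 0
s4 (pos 4,5,6,7,12,13,14,15): 1⊕0⊕1⊕1⊕1⊕0⊕1⊕1 = 0
s8 (pos 8,9,10,11,12,13,14,15): 0⊕0⊕0⊕0⊕1⊕0⊕1⊕1 = 1
Syndrome s8…s1 = 1001 → error at position 9.
Flip position 9: 100101100001011 → 100101101001011

100101101001011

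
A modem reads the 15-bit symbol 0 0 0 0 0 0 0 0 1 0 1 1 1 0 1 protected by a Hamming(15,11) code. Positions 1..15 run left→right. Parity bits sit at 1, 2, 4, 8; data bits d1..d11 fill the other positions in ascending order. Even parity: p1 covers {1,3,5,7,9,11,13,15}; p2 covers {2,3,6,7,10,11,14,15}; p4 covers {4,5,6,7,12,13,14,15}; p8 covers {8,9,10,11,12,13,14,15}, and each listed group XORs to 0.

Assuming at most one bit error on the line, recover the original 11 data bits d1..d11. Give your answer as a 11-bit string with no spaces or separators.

00001010101

s1 (pos 1,3,5,7,9,11,13,15): 0⊕0⊕0⊕0⊕1⊕1⊕1⊕1 = 0
s2 (pos 2,3,6,7,10,11,14,15): 0⊕0⊕0⊕0⊕0⊕1⊕0⊕1 = 0
s4 (pos 4,5,6,7,12,13,14,15): 0⊕0⊕0⊕0⊕1⊕1⊕0⊕1 = 1
s8 (pos 8,9,10,11,12,13,14,15): 0⊕1⊕0⊕1⊕1⊕1⊕0⊕1 = 1
Syndrome s8…s1 = 1100 → error at position 12.
Flip position 12: 000000001011101 → 000000001010101
Read data bits from positions 3,5,6,7,9,10,11,12,13,14,15: 00001010101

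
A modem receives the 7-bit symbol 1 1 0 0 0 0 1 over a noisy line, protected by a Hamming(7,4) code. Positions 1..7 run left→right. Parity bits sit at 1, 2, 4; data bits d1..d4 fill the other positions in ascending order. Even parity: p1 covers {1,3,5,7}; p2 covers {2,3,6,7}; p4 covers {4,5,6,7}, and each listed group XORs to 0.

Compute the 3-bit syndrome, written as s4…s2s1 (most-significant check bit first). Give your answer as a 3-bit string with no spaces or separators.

100

s1 (pos 1,3,5,7): 1⊕0⊕0⊕1 = 0
s2 (pos 2,3,6,7): 1⊕0⊕0⊕1 = 0
s4 (pos 4,5,6,7): 0⊕0⊕0⊕1 = 1
Syndrome s4…s1 = 100 → error at position 4.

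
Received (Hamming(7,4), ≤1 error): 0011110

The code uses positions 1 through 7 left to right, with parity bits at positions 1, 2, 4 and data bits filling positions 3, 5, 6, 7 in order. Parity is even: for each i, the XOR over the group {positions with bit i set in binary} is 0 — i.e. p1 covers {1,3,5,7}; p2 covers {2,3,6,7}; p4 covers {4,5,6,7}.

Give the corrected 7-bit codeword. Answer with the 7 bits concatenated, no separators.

s1 (pos 1,3,5,7): 0⊕1⊕1⊕0 = 0
s2 (pos 2,3,6,7): 0⊕1⊕1⊕0 = 0
s4 (pos 4,5,6,7): 1⊕1⊕1⊕0 = 1
Syndrome s4…s1 = 100 → error at position 4.
Flip position 4: 0011110 → 0010110

0010110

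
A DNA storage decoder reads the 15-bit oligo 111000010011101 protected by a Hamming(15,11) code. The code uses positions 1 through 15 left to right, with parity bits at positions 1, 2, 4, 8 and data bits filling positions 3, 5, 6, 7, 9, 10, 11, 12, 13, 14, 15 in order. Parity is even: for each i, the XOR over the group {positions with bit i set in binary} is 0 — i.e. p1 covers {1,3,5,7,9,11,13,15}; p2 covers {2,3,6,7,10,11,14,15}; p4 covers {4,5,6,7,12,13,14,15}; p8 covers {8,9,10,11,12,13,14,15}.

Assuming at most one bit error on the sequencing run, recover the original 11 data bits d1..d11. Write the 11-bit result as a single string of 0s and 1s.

s1 (pos 1,3,5,7,9,11,13,15): 1⊕1⊕0⊕0⊕0⊕1⊕1⊕1 = 1
s2 (pos 2,3,6,7,10,11,14,15): 1⊕1⊕0⊕0⊕0⊕1⊕0⊕1 = 0
s4 (pos 4,5,6,7,12,13,14,15): 0⊕0⊕0⊕0⊕1⊕1⊕0⊕1 = 1
s8 (pos 8,9,10,11,12,13,14,15): 1⊕0⊕0⊕1⊕1⊕1⊕0⊕1 = 1
Syndrome s8…s1 = 1101 → error at position 13.
Flip position 13: 111000010011101 → 111000010011001
Read data bits from positions 3,5,6,7,9,10,11,12,13,14,15: 10000011001

10000011001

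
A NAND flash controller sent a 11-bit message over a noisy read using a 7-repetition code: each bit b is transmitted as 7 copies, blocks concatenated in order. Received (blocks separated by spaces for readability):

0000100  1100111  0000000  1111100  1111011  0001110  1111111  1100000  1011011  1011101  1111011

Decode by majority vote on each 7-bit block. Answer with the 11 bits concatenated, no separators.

01011010111

Block 1 (0000100): 1 one → 0
Block 2 (1100111): 5 ones → 1
Block 3 (0000000): 0 ones → 0
Block 4 (1111100): 5 ones → 1
Block 5 (1111011): 6 ones → 1
Block 6 (0001110): 3 ones → 0
Block 7 (1111111): 7 ones → 1
Block 8 (1100000): 2 ones → 0
Block 9 (1011011): 5 ones → 1
Block 10 (1011101): 5 ones → 1
Block 11 (1111011): 6 ones → 1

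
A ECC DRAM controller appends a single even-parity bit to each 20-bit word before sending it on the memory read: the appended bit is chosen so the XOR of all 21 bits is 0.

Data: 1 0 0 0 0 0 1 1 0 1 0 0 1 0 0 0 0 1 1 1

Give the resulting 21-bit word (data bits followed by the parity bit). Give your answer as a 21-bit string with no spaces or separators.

XOR of the 20 data bits: 1⊕0⊕0⊕0⊕0⊕0⊕1⊕1⊕0⊕1⊕0⊕0⊕1⊕0⊕0⊕0⊕0⊕1⊕1⊕1 = 0
Parity bit = 0 (so all 21 bits XOR to 0).

100000110100100001110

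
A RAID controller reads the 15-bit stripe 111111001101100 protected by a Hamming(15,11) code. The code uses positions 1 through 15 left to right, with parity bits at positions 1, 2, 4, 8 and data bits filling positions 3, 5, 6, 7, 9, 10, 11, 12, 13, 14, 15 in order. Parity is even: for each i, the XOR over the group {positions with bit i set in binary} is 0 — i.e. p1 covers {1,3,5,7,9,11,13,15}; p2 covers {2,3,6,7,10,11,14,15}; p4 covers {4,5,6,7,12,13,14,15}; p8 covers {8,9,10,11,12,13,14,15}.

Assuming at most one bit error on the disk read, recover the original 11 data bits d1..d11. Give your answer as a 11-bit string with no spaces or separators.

s1 (pos 1,3,5,7,9,11,13,15): 1⊕1⊕1⊕0⊕1⊕0⊕1⊕0 = 1
s2 (pos 2,3,6,7,10,11,14,15): 1⊕1⊕1⊕0⊕1⊕0⊕0⊕0 = 0
s4 (pos 4,5,6,7,12,13,14,15): 1⊕1⊕1⊕0⊕1⊕1⊕0⊕0 = 1
s8 (pos 8,9,10,11,12,13,14,15): 0⊕1⊕1⊕0⊕1⊕1⊕0⊕0 = 0
Syndrome s8…s1 = 0101 → error at position 5.
Flip position 5: 111111001101100 → 111101001101100
Read data bits from positions 3,5,6,7,9,10,11,12,13,14,15: 10101101100

10101101100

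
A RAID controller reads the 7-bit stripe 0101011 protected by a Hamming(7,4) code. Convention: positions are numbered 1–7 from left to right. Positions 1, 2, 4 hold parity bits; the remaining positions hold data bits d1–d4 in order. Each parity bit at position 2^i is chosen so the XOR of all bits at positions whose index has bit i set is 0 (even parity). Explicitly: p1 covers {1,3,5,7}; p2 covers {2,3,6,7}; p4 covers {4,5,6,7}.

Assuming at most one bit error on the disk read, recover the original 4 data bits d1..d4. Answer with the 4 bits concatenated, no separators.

0010

s1 (pos 1,3,5,7): 0⊕0⊕0⊕1 = 1
s2 (pos 2,3,6,7): 1⊕0⊕1⊕1 = 1
s4 (pos 4,5,6,7): 1⊕0⊕1⊕1 = 1
Syndrome s4…s1 = 111 → error at position 7.
Flip position 7: 0101011 → 0101010
Read data bits from positions 3,5,6,7: 0010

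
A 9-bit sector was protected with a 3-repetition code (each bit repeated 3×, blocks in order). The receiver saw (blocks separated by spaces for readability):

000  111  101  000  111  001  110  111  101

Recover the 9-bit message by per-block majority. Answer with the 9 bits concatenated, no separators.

011010111

Block 1 (000): 0 ones → 0
Block 2 (111): 3 ones → 1
Block 3 (101): 2 ones → 1
Block 4 (000): 0 ones → 0
Block 5 (111): 3 ones → 1
Block 6 (001): 1 one → 0
Block 7 (110): 2 ones → 1
Block 8 (111): 3 ones → 1
Block 9 (101): 2 ones → 1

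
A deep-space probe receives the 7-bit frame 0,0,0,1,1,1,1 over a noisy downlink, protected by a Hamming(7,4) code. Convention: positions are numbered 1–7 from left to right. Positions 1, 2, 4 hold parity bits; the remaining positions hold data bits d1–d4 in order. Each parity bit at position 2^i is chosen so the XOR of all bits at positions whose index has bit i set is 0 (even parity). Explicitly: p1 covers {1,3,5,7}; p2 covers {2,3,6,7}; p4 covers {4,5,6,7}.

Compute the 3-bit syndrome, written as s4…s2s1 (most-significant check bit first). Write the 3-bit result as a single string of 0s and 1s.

000

s1 (pos 1,3,5,7): 0⊕0⊕1⊕1 = 0
s2 (pos 2,3,6,7): 0⊕0⊕1⊕1 = 0
s4 (pos 4,5,6,7): 1⊕1⊕1⊕1 = 0
Syndrome s4…s1 = 000 → no error.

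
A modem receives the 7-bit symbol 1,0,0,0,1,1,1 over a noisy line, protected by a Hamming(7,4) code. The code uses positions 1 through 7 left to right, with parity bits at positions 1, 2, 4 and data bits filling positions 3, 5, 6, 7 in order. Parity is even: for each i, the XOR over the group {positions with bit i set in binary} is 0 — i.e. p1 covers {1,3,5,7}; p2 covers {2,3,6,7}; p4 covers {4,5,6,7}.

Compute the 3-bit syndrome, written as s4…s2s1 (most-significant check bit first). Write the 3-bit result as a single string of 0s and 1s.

101

s1 (pos 1,3,5,7): 1⊕0⊕1⊕1 = 1
s2 (pos 2,3,6,7): 0⊕0⊕1⊕1 = 0
s4 (pos 4,5,6,7): 0⊕1⊕1⊕1 = 1
Syndrome s4…s1 = 101 → error at position 5.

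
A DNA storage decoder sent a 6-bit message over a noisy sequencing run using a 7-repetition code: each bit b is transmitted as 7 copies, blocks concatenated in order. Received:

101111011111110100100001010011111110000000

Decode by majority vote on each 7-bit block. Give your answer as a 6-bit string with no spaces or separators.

Block 1 (1011110): 5 ones → 1
Block 2 (1111111): 7 ones → 1
Block 3 (0100100): 2 ones → 0
Block 4 (0010100): 2 ones → 0
Block 5 (1111111): 7 ones → 1
Block 6 (0000000): 0 ones → 0

110010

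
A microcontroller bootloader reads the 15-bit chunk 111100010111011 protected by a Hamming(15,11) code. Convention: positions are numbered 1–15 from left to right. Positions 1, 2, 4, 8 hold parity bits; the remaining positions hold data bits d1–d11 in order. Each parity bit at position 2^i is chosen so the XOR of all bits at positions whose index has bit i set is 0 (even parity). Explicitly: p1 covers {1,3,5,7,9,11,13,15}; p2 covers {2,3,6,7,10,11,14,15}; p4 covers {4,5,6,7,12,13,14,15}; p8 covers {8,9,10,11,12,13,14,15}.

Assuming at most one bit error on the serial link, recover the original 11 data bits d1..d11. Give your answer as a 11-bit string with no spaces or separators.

s1 (pos 1,3,5,7,9,11,13,15): 1⊕1⊕0⊕0⊕0⊕1⊕0⊕1 = 0
s2 (pos 2,3,6,7,10,11,14,15): 1⊕1⊕0⊕0⊕1⊕1⊕1⊕1 = 0
s4 (pos 4,5,6,7,12,13,14,15): 1⊕0⊕0⊕0⊕1⊕0⊕1⊕1 = 0
s8 (pos 8,9,10,11,12,13,14,15): 1⊕0⊕1⊕1⊕1⊕0⊕1⊕1 = 0
Syndrome s8…s1 = 0000 → no error.
Read data bits from positions 3,5,6,7,9,10,11,12,13,14,15: 10000111011

10000111011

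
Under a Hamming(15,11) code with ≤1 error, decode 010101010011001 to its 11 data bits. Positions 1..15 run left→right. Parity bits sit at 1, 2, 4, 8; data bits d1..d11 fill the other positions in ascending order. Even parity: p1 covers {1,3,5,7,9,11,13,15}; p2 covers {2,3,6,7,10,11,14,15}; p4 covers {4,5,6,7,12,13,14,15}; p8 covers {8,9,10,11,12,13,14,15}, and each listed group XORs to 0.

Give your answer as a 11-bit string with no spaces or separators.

s1 (pos 1,3,5,7,9,11,13,15): 0⊕0⊕0⊕0⊕0⊕1⊕0⊕1 = 0
s2 (pos 2,3,6,7,10,11,14,15): 1⊕0⊕1⊕0⊕0⊕1⊕0⊕1 = 0
s4 (pos 4,5,6,7,12,13,14,15): 1⊕0⊕1⊕0⊕1⊕0⊕0⊕1 = 0
s8 (pos 8,9,10,11,12,13,14,15): 1⊕0⊕0⊕1⊕1⊕0⊕0⊕1 = 0
Syndrome s8…s1 = 0000 → no error.
Read data bits from positions 3,5,6,7,9,10,11,12,13,14,15: 00100011001

00100011001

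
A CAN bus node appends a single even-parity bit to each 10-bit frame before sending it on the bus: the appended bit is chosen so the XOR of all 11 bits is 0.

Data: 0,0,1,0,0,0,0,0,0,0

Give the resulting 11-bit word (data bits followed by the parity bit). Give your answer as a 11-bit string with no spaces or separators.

XOR of the 10 data bits: 0⊕0⊕1⊕0⊕0⊕0⊕0⊕0⊕0⊕0 = 1
Parity bit = 1 (so all 11 bits XOR to 0).

00100000001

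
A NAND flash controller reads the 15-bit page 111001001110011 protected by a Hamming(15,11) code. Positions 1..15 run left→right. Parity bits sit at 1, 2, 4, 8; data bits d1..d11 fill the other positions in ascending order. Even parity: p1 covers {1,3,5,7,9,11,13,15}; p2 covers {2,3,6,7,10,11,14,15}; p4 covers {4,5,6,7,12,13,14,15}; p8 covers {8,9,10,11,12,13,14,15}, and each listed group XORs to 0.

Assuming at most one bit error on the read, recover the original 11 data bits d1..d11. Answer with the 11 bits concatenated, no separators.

s1 (pos 1,3,5,7,9,11,13,15): 1⊕1⊕0⊕0⊕1⊕1⊕0⊕1 = 1
s2 (pos 2,3,6,7,10,11,14,15): 1⊕1⊕1⊕0⊕1⊕1⊕1⊕1 = 1
s4 (pos 4,5,6,7,12,13,14,15): 0⊕0⊕1⊕0⊕0⊕0⊕1⊕1 = 1
s8 (pos 8,9,10,11,12,13,14,15): 0⊕1⊕1⊕1⊕0⊕0⊕1⊕1 = 1
Syndrome s8…s1 = 1111 → error at position 15.
Flip position 15: 111001001110011 → 111001001110010
Read data bits from positions 3,5,6,7,9,10,11,12,13,14,15: 10101110010

10101110010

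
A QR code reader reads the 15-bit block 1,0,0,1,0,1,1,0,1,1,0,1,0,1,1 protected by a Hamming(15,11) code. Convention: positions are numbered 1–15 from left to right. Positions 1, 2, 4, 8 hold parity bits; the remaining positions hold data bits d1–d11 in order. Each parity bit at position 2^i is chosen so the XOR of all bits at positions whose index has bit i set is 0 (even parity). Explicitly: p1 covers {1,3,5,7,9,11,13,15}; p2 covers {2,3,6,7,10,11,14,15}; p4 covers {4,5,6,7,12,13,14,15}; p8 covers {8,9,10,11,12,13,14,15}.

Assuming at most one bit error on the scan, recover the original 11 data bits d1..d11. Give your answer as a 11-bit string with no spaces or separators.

00111001011

s1 (pos 1,3,5,7,9,11,13,15): 1⊕0⊕0⊕1⊕1⊕0⊕0⊕1 = 0
s2 (pos 2,3,6,7,10,11,14,15): 0⊕0⊕1⊕1⊕1⊕0⊕1⊕1 = 1
s4 (pos 4,5,6,7,12,13,14,15): 1⊕0⊕1⊕1⊕1⊕0⊕1⊕1 = 0
s8 (pos 8,9,10,11,12,13,14,15): 0⊕1⊕1⊕0⊕1⊕0⊕1⊕1 = 1
Syndrome s8…s1 = 1010 → error at position 10.
Flip position 10: 100101101101011 → 100101101001011
Read data bits from positions 3,5,6,7,9,10,11,12,13,14,15: 00111001011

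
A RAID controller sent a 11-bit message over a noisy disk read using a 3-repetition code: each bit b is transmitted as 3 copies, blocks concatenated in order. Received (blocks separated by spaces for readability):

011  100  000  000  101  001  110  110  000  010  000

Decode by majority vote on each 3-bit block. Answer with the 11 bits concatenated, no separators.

10001011000

Block 1 (011): 2 ones → 1
Block 2 (100): 1 one → 0
Block 3 (000): 0 ones → 0
Block 4 (000): 0 ones → 0
Block 5 (101): 2 ones → 1
Block 6 (001): 1 one → 0
Block 7 (110): 2 ones → 1
Block 8 (110): 2 ones → 1
Block 9 (000): 0 ones → 0
Block 10 (010): 1 one → 0
Block 11 (000): 0 ones → 0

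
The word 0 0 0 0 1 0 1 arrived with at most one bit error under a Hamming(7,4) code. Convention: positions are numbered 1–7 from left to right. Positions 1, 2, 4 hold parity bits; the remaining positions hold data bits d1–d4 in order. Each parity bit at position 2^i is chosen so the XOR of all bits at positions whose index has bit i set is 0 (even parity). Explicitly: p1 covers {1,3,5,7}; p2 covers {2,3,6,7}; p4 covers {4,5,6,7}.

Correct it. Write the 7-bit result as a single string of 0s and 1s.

s1 (pos 1,3,5,7): 0⊕0⊕1⊕1 = 0
s2 (pos 2,3,6,7): 0⊕0⊕0⊕1 = 1
s4 (pos 4,5,6,7): 0⊕1⊕0⊕1 = 0
Syndrome s4…s1 = 010 → error at position 2.
Flip position 2: 0000101 → 0100101

0100101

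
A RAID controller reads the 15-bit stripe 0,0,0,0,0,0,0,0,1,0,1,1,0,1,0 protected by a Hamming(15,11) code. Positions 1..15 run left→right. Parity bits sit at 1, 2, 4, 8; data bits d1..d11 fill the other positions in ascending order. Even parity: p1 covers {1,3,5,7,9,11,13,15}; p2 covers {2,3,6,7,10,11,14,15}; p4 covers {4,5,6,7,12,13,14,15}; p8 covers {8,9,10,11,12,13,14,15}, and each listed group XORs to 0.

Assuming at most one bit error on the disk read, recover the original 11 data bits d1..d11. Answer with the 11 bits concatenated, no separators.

s1 (pos 1,3,5,7,9,11,13,15): 0⊕0⊕0⊕0⊕1⊕1⊕0⊕0 = 0
s2 (pos 2,3,6,7,10,11,14,15): 0⊕0⊕0⊕0⊕0⊕1⊕1⊕0 = 0
s4 (pos 4,5,6,7,12,13,14,15): 0⊕0⊕0⊕0⊕1⊕0⊕1⊕0 = 0
s8 (pos 8,9,10,11,12,13,14,15): 0⊕1⊕0⊕1⊕1⊕0⊕1⊕0 = 0
Syndrome s8…s1 = 0000 → no error.
Read data bits from positions 3,5,6,7,9,10,11,12,13,14,15: 00001011010

00001011010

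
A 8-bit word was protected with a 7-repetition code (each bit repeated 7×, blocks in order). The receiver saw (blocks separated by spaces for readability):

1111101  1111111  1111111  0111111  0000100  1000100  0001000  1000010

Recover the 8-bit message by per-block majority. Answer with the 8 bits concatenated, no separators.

Block 1 (1111101): 6 ones → 1
Block 2 (1111111): 7 ones → 1
Block 3 (1111111): 7 ones → 1
Block 4 (0111111): 6 ones → 1
Block 5 (0000100): 1 one → 0
Block 6 (1000100): 2 ones → 0
Block 7 (0001000): 1 one → 0
Block 8 (1000010): 2 ones → 0

11110000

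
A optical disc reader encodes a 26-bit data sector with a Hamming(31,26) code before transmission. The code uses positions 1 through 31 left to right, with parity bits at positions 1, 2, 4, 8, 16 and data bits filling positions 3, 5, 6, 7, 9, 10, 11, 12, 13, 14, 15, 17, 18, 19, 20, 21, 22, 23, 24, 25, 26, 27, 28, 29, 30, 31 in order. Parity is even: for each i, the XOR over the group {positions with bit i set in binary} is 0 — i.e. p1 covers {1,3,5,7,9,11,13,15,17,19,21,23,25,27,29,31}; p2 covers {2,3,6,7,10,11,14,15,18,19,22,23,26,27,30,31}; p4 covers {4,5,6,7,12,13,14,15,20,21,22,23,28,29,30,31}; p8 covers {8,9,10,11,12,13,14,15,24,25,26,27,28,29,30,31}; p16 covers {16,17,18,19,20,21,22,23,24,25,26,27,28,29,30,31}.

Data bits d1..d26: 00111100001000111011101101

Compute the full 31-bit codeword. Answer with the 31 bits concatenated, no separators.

1101011111000011000111011101101

Place data at non-parity positions: p1 p2 0 p4 0 1 1 p8 1 1 0 0 0 0 1 p16 0 0 0 1 1 1 0 1 1 1 0 1 1 0 1
p1 (pos 1,3,5,7,9,11,13,15,17,19,21,23,25,27,29,31): XOR of data positions = 0⊕0⊕1⊕1⊕0⊕0⊕1⊕0⊕0⊕1⊕0⊕1⊕0⊕1⊕1 = 1
p2 (pos 2,3,6,7,10,11,14,15,18,19,22,23,26,27,30,31): XOR of data positions = 0⊕1⊕1⊕1⊕0⊕0⊕1⊕0⊕0⊕1⊕0⊕1⊕0⊕0⊕1 = 1
p4 (pos 4,5,6,7,12,13,14,15,20,21,22,23,28,29,30,31): XOR of data positions = 0⊕1⊕1⊕0⊕0⊕0⊕1⊕1⊕1⊕1⊕0⊕1⊕1⊕0⊕1 = 1
p8 (pos 8,9,10,11,12,13,14,15,24,25,26,27,28,29,30,31): XOR of data positions = 1⊕1⊕0⊕0⊕0⊕0⊕1⊕1⊕1⊕1⊕0⊕1⊕1⊕0⊕1 = 1
p16 (pos 16,17,18,19,20,21,22,23,24,25,26,27,28,29,30,31): XOR of data positions = 0⊕0⊕0⊕1⊕1⊕1⊕0⊕1⊕1⊕1⊕0⊕1⊕1⊕0⊕1 = 1
Codeword: 1101011111000011000111011101101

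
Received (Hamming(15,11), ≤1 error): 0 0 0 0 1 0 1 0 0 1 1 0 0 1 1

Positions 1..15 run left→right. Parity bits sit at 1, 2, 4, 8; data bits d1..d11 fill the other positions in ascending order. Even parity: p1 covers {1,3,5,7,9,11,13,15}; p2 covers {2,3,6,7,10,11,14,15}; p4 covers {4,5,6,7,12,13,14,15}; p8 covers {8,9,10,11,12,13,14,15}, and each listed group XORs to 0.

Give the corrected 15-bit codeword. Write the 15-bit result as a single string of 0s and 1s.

s1 (pos 1,3,5,7,9,11,13,15): 0⊕0⊕1⊕1⊕0⊕1⊕0⊕1 = 0
s2 (pos 2,3,6,7,10,11,14,15): 0⊕0⊕0⊕1⊕1⊕1⊕1⊕1 = 1
s4 (pos 4,5,6,7,12,13,14,15): 0⊕1⊕0⊕1⊕0⊕0⊕1⊕1 = 0
s8 (pos 8,9,10,11,12,13,14,15): 0⊕0⊕1⊕1⊕0⊕0⊕1⊕1 = 0
Syndrome s8…s1 = 0010 → error at position 2.
Flip position 2: 000010100110011 → 010010100110011

010010100110011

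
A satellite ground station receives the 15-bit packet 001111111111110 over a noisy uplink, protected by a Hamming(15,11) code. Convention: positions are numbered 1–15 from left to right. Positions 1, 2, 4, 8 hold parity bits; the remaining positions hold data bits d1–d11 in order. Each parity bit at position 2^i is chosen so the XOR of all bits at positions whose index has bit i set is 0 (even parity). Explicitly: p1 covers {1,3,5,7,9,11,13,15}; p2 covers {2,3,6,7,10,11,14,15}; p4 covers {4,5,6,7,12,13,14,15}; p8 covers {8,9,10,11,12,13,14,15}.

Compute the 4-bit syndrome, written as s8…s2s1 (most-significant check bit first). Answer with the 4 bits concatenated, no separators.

s1 (pos 1,3,5,7,9,11,13,15): 0⊕1⊕1⊕1⊕1⊕1⊕1⊕0 = 0
s2 (pos 2,3,6,7,10,11,14,15): 0⊕1⊕1⊕1⊕1⊕1⊕1⊕0 = 0
s4 (pos 4,5,6,7,12,13,14,15): 1⊕1⊕1⊕1⊕1⊕1⊕1⊕0 = 1
s8 (pos 8,9,10,11,12,13,14,15): 1⊕1⊕1⊕1⊕1⊕1⊕1⊕0 = 1
Syndrome s8…s1 = 1100 → error at position 12.

1100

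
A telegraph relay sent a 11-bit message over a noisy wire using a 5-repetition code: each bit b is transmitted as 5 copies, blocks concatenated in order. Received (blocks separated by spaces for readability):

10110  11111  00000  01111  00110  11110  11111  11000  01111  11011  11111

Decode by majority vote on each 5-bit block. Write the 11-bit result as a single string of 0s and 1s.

11010110111

Block 1 (10110): 3 ones → 1
Block 2 (11111): 5 ones → 1
Block 3 (00000): 0 ones → 0
Block 4 (01111): 4 ones → 1
Block 5 (00110): 2 ones → 0
Block 6 (11110): 4 ones → 1
Block 7 (11111): 5 ones → 1
Block 8 (11000): 2 ones → 0
Block 9 (01111): 4 ones → 1
Block 10 (11011): 4 ones → 1
Block 11 (11111): 5 ones → 1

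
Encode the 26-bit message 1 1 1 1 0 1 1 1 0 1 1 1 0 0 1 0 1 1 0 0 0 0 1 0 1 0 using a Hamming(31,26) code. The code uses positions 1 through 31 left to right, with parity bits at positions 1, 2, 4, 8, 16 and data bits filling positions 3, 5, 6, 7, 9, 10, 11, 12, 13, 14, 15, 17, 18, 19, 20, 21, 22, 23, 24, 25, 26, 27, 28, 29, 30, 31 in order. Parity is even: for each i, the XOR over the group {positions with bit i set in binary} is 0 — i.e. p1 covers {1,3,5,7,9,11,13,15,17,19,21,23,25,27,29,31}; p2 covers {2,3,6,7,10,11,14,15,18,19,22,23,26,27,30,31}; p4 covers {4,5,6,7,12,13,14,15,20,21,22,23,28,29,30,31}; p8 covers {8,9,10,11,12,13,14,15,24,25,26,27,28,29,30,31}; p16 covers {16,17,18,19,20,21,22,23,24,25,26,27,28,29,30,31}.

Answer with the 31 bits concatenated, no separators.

1011111101110110100101100001010

Place data at non-parity positions: p1 p2 1 p4 1 1 1 p8 0 1 1 1 0 1 1 p16 1 0 0 1 0 1 1 0 0 0 0 1 0 1 0
p1 (pos 1,3,5,7,9,11,13,15,17,19,21,23,25,27,29,31): XOR of data positions = 1⊕1⊕1⊕0⊕1⊕0⊕1⊕1⊕0⊕0⊕1⊕0⊕0⊕0⊕0 = 1
p2 (pos 2,3,6,7,10,11,14,15,18,19,22,23,26,27,30,31): XOR of data positions = 1⊕1⊕1⊕1⊕1⊕1⊕1⊕0⊕0⊕1⊕1⊕0⊕0⊕1⊕0 = 0
p4 (pos 4,5,6,7,12,13,14,15,20,21,22,23,28,29,30,31): XOR of data positions = 1⊕1⊕1⊕1⊕0⊕1⊕1⊕1⊕0⊕1⊕1⊕1⊕0⊕1⊕0 = 1
p8 (pos 8,9,10,11,12,13,14,15,24,25,26,27,28,29,30,31): XOR of data positions = 0⊕1⊕1⊕1⊕0⊕1⊕1⊕0⊕0⊕0⊕0⊕1⊕0⊕1⊕0 = 1
p16 (pos 16,17,18,19,20,21,22,23,24,25,26,27,28,29,30,31): XOR of data positions = 1⊕0⊕0⊕1⊕0⊕1⊕1⊕0⊕0⊕0⊕0⊕1⊕0⊕1⊕0 = 0
Codeword: 1011111101110110100101100001010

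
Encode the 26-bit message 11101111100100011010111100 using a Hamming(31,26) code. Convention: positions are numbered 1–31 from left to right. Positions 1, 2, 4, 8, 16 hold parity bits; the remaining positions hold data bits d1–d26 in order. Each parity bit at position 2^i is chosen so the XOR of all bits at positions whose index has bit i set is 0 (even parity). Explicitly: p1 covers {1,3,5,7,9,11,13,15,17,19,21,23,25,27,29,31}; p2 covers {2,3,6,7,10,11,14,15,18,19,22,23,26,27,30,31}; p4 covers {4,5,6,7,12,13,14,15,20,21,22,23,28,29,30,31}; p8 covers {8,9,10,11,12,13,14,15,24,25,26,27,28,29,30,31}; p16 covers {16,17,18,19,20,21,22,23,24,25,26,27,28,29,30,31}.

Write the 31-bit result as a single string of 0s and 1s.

Place data at non-parity positions: p1 p2 1 p4 1 1 0 p8 1 1 1 1 1 0 0 p16 1 0 0 0 1 1 0 1 0 1 1 1 1 0 0
p1 (pos 1,3,5,7,9,11,13,15,17,19,21,23,25,27,29,31): XOR of data positions = 1⊕1⊕0⊕1⊕1⊕1⊕0⊕1⊕0⊕1⊕0⊕0⊕1⊕1⊕0 = 1
p2 (pos 2,3,6,7,10,11,14,15,18,19,22,23,26,27,30,31): XOR of data positions = 1⊕1⊕0⊕1⊕1⊕0⊕0⊕0⊕0⊕1⊕0⊕1⊕1⊕0⊕0 = 1
p4 (pos 4,5,6,7,12,13,14,15,20,21,22,23,28,29,30,31): XOR of data positions = 1⊕1⊕0⊕1⊕1⊕0⊕0⊕0⊕1⊕1⊕0⊕1⊕1⊕0⊕0 = 0
p8 (pos 8,9,10,11,12,13,14,15,24,25,26,27,28,29,30,31): XOR of data positions = 1⊕1⊕1⊕1⊕1⊕0⊕0⊕1⊕0⊕1⊕1⊕1⊕1⊕0⊕0 = 0
p16 (pos 16,17,18,19,20,21,22,23,24,25,26,27,28,29,30,31): XOR of data positions = 1⊕0⊕0⊕0⊕1⊕1⊕0⊕1⊕0⊕1⊕1⊕1⊕1⊕0⊕0 = 0
Codeword: 1110110011111000100011010111100

1110110011111000100011010111100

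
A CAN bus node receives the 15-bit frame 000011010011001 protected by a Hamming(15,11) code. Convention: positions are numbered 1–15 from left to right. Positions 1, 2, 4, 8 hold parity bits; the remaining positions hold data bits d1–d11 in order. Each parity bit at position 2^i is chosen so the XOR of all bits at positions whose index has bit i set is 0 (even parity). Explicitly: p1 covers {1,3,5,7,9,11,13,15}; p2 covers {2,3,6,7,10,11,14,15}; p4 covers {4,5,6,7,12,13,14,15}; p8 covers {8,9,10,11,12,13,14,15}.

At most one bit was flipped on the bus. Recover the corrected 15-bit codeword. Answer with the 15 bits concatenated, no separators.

001011010011001

s1 (pos 1,3,5,7,9,11,13,15): 0⊕0⊕1⊕0⊕0⊕1⊕0⊕1 = 1
s2 (pos 2,3,6,7,10,11,14,15): 0⊕0⊕1⊕0⊕0⊕1⊕0⊕1 = 1
s4 (pos 4,5,6,7,12,13,14,15): 0⊕1⊕1⊕0⊕1⊕0⊕0⊕1 = 0
s8 (pos 8,9,10,11,12,13,14,15): 1⊕0⊕0⊕1⊕1⊕0⊕0⊕1 = 0
Syndrome s8…s1 = 0011 → error at position 3.
Flip position 3: 000011010011001 → 001011010011001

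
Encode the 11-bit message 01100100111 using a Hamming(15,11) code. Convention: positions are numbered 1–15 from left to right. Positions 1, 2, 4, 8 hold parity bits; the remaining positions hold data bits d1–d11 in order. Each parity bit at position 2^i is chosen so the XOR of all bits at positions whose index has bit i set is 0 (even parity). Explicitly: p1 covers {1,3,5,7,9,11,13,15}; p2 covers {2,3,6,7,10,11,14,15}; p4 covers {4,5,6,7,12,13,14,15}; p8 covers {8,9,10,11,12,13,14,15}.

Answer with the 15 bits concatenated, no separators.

Place data at non-parity positions: p1 p2 0 p4 1 1 0 p8 0 1 0 0 1 1 1
p1 (pos 1,3,5,7,9,11,13,15): XOR of data positions = 0⊕1⊕0⊕0⊕0⊕1⊕1 = 1
p2 (pos 2,3,6,7,10,11,14,15): XOR of data positions = 0⊕1⊕0⊕1⊕0⊕1⊕1 = 0
p4 (pos 4,5,6,7,12,13,14,15): XOR of data positions = 1⊕1⊕0⊕0⊕1⊕1⊕1 = 1
p8 (pos 8,9,10,11,12,13,14,15): XOR of data positions = 0⊕1⊕0⊕0⊕1⊕1⊕1 = 0
Codeword: 100111000100111

100111000100111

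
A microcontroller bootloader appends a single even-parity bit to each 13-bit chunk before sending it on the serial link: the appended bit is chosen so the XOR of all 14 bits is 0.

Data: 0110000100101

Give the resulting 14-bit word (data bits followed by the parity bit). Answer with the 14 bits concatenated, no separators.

XOR of the 13 data bits: 0⊕1⊕1⊕0⊕0⊕0⊕0⊕1⊕0⊕0⊕1⊕0⊕1 = 1
Parity bit = 1 (so all 14 bits XOR to 0).

01100001001011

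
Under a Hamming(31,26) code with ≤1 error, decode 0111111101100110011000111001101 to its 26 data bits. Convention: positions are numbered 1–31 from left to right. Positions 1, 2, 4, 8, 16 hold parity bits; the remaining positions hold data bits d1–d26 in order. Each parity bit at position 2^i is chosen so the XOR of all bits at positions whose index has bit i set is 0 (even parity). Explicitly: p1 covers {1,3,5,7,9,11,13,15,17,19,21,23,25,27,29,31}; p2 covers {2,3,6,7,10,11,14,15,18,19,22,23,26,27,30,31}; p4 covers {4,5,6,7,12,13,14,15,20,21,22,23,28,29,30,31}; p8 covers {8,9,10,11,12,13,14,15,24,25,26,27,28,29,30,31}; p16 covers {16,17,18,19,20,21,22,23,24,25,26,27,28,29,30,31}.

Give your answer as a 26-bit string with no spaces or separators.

s1 (pos 1,3,5,7,9,11,13,15,17,19,21,23,25,27,29,31): 0⊕1⊕1⊕1⊕0⊕1⊕0⊕1⊕0⊕1⊕0⊕1⊕1⊕0⊕1⊕1 = 0
s2 (pos 2,3,6,7,10,11,14,15,18,19,22,23,26,27,30,31): 1⊕1⊕1⊕1⊕1⊕1⊕1⊕1⊕1⊕1⊕0⊕1⊕0⊕0⊕0⊕1 = 0
s4 (pos 4,5,6,7,12,13,14,15,20,21,22,23,28,29,30,31): 1⊕1⊕1⊕1⊕0⊕0⊕1⊕1⊕0⊕0⊕0⊕1⊕1⊕1⊕0⊕1 = 0
s8 (pos 8,9,10,11,12,13,14,15,24,25,26,27,28,29,30,31): 1⊕0⊕1⊕1⊕0⊕0⊕1⊕1⊕1⊕1⊕0⊕0⊕1⊕1⊕0⊕1 = 0
s16 (pos 16,17,18,19,20,21,22,23,24,25,26,27,28,29,30,31): 0⊕0⊕1⊕1⊕0⊕0⊕0⊕1⊕1⊕1⊕0⊕0⊕1⊕1⊕0⊕1 = 0
Syndrome s16…s1 = 00000 → no error.
Read data bits from positions 3,5,6,7,9,10,11,12,13,14,15,17,18,19,20,21,22,23,24,25,26,27,28,29,30,31: 11110110011011000111001101

11110110011011000111001101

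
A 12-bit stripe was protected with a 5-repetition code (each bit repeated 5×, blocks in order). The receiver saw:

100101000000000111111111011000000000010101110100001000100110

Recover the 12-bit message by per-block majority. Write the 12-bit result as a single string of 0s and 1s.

Block 1 (10010): 2 ones → 0
Block 2 (10000): 1 one → 0
Block 3 (00000): 0 ones → 0
Block 4 (11111): 5 ones → 1
Block 5 (11110): 4 ones → 1
Block 6 (11000): 2 ones → 0
Block 7 (00000): 0 ones → 0
Block 8 (00101): 2 ones → 0
Block 9 (01110): 3 ones → 1
Block 10 (10000): 1 one → 0
Block 11 (10001): 2 ones → 0
Block 12 (00110): 2 ones → 0

000110001000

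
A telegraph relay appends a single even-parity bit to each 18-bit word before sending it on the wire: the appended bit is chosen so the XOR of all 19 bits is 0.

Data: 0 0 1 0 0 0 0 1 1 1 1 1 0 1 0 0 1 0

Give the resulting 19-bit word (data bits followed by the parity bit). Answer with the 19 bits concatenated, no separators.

0010000111110100100

XOR of the 18 data bits: 0⊕0⊕1⊕0⊕0⊕0⊕0⊕1⊕1⊕1⊕1⊕1⊕0⊕1⊕0⊕0⊕1⊕0 = 0
Parity bit = 0 (so all 19 bits XOR to 0).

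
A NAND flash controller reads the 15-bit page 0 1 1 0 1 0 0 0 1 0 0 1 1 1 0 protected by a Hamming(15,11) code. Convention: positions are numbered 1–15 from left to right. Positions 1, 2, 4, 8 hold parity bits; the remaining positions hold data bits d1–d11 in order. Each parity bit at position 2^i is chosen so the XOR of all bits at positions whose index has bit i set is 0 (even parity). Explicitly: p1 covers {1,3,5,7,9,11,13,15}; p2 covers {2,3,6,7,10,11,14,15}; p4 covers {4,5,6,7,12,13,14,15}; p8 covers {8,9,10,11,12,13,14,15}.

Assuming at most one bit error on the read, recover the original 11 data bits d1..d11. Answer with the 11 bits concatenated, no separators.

s1 (pos 1,3,5,7,9,11,13,15): 0⊕1⊕1⊕0⊕1⊕0⊕1⊕0 = 0
s2 (pos 2,3,6,7,10,11,14,15): 1⊕1⊕0⊕0⊕0⊕0⊕1⊕0 = 1
s4 (pos 4,5,6,7,12,13,14,15): 0⊕1⊕0⊕0⊕1⊕1⊕1⊕0 = 0
s8 (pos 8,9,10,11,12,13,14,15): 0⊕1⊕0⊕0⊕1⊕1⊕1⊕0 = 0
Syndrome s8…s1 = 0010 → error at position 2.
Flip position 2: 011010001001110 → 001010001001110
Read data bits from positions 3,5,6,7,9,10,11,12,13,14,15: 11001001110

11001001110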